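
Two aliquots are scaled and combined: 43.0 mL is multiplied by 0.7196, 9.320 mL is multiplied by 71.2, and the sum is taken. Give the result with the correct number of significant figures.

695 mL

43.0 × 0.7196 = 30.9428 → 30.9 mL (3 s.f., last digit at the 10^-1 place).
9.320 × 71.2 = 663.584 → 664 mL (3 s.f., last digit at the 10^0 place).
Sum: 694.5268 mL; keep the coarser place, 10^0.
Result: 695 mL.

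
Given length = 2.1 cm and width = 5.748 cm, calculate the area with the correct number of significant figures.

area = 2.1 cm × 5.748 cm = 12.0708 cm².
2.1 has 2 significant figures; 5.748 has 4.
Division/multiplication keeps the fewest: 2 significant figures.
Rounded: 12 cm².

12 cm²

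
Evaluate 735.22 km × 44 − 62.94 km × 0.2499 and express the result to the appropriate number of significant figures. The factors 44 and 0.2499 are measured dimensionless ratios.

3.2 × 10^4 km

735.22 × 44 = 32349.68 → 3.2 × 10^4 km (2 s.f., last digit at the 10^3 place).
62.94 × 0.2499 = 15.728706 → 15.73 km (4 s.f., last digit at the 10^-2 place).
Difference: 32333.951294 km; keep the coarser place, 10^3.
Result: 3.2 × 10^4 km.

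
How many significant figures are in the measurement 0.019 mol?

0.019: leading zeros are not significant.

2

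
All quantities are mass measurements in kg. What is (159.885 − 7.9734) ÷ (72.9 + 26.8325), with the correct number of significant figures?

1.52

159.885 − 7.9734 = 151.9116, limited to 3 d.p. → 6 s.f.; 72.9 + 26.8325 = 99.7325, limited to 1 d.p. → 3 s.f.
Carrying full precision, 151.9116 ÷ 99.7325 = 1.52319053468…; keep min(6, 3) = 3 s.f.
Rounded to 3 significant figures: 1.52.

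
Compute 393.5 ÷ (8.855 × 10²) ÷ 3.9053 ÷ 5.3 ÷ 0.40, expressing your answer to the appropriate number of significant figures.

0.054

393.5 ÷ (8.855 × 10²) ÷ 3.9053 ÷ 5.3 ÷ 0.40 = 0.0536742406245…
Multiplication/division keeps the fewest significant figures: 393.5 → 4 s.f., 8.855 × 10² → 4 s.f., 3.9053 → 5 s.f., 5.3 → 2 s.f., 0.40 → 2 s.f.; limit is 2.
Rounded to 2 significant figures: 0.054.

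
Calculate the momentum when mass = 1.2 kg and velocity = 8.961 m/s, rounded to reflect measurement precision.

11 kg·m/s

momentum = 1.2 kg × 8.961 m/s = 10.7532 kg·m/s.
1.2 has 2 significant figures; 8.961 has 4.
Division/multiplication keeps the fewest: 2 significant figures.
Rounded: 11 kg·m/s.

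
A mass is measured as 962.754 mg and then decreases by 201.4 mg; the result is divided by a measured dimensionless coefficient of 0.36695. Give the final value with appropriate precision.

2075 mg

962.754 mg − 201.4 mg = 761.354 mg; the difference is limited to 1 decimal place (4 s.f.).
Carrying full precision, 761.354 ÷ 0.36695 = 2074.81673252… mg; 0.36695 has 5 s.f., so the result keeps min(4, 5) = 4 s.f.
Rounded to 4 significant figures: 2075 mg.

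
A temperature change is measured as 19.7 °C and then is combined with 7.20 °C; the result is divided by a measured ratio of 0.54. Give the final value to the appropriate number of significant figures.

5.0 × 10¹ °C

19.7 °C + 7.20 °C = 26.90 °C; the sum is limited to 1 decimal place (3 s.f.).
Carrying full precision, 26.90 ÷ 0.54 = 49.8148148148… °C; 0.54 has 2 s.f., so the result keeps min(3, 2) = 2 s.f.
Rounded to 2 significant figures: 5.0 × 10¹ °C.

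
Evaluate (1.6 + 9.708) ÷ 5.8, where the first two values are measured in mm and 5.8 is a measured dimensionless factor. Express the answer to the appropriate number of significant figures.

1.9 mm

1.6 mm + 9.708 mm = 11.308 mm; the sum is limited to 1 decimal place (3 s.f.).
Carrying full precision, 11.308 ÷ 5.8 = 1.94965517241… mm; 5.8 has 2 s.f., so the result keeps min(3, 2) = 2 s.f.
Rounded to 2 significant figures: 1.9 mm.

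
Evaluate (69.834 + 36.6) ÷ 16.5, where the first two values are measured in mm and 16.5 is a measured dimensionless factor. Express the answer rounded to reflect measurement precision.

6.45 mm

69.834 mm + 36.6 mm = 106.434 mm; the sum is limited to 1 decimal place (4 s.f.).
Carrying full precision, 106.434 ÷ 16.5 = 6.45054545455… mm; 16.5 has 3 s.f., so the result keeps min(4, 3) = 3 s.f.
Rounded to 3 significant figures: 6.45 mm.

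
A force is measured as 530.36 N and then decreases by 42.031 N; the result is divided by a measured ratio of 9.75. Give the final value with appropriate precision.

530.36 N − 42.031 N = 488.329 N; the difference is limited to 2 decimal places (5 s.f.).
Carrying full precision, 488.329 ÷ 9.75 = 50.085025641… N; 9.75 has 3 s.f., so the result keeps min(5, 3) = 3 s.f.
Rounded to 3 significant figures: 50.1 N.

50.1 N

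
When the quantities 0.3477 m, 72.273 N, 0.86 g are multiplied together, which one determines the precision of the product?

0.86 g

0.3477 m → 4 s.f.; 72.273 N → 5 s.f.; 0.86 g → 2 s.f.
The fewest is 2 significant figures, from 0.86 g.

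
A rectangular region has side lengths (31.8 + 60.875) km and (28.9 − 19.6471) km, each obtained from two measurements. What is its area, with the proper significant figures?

31.8 + 60.875 = 92.675, limited to 1 d.p. → 3 s.f.; 28.9 − 19.6471 = 9.2529, limited to 1 d.p. → 2 s.f.
Carrying full precision, 92.675 × 9.2529 = 857.5125075; keep min(3, 2) = 2 s.f.
Rounded to 2 significant figures: 8.6 × 10² km².

8.6 × 10² km²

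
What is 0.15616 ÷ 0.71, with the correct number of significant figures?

0.15616 ÷ 0.71 = 0.219943661972…
Multiplication/division keeps the fewest significant figures: 0.15616 → 5 s.f., 0.71 → 2 s.f.; limit is 2.
Rounded to 2 significant figures: 0.22.

0.22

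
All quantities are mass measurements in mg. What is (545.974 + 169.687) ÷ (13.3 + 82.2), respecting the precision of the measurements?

7.49

545.974 + 169.687 = 715.661, limited to 3 d.p. → 6 s.f.; 13.3 + 82.2 = 95.5, limited to 1 d.p. → 3 s.f.
Carrying full precision, 715.661 ÷ 95.5 = 7.49383246073…; keep min(6, 3) = 3 s.f.
Rounded to 3 significant figures: 7.49.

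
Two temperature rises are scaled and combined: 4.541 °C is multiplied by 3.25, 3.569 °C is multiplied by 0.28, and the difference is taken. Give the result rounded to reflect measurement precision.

4.541 × 3.25 = 14.75825 → 14.8 °C (3 s.f., last digit at the 10^-1 place).
3.569 × 0.28 = 0.99932 → 1.0 °C (2 s.f., last digit at the 10^-1 place).
Difference: 13.75893 °C; keep the coarser place, 10^-1.
Result: 13.8 °C.

13.8 °C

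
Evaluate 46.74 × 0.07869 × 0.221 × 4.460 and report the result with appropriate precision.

46.74 × 0.07869 × 0.221 × 4.460 = 3.6252285016…
Multiplication/division keeps the fewest significant figures: 46.74 → 4 s.f., 0.07869 → 4 s.f., 0.221 → 3 s.f., 4.460 → 4 s.f.; limit is 3.
Rounded to 3 significant figures: 3.63.

3.63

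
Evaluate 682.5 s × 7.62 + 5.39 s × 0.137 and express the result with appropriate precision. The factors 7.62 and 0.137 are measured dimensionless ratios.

682.5 × 7.62 = 5200.65 → 5.20 × 10^3 s (3 s.f., last digit at the 10^1 place).
5.39 × 0.137 = 0.73843 → 0.738 s (3 s.f., last digit at the 10^-3 place).
Sum: 5201.38843 s; keep the coarser place, 10^1.
Result: 5.20 × 10^3 s.

5.20 × 10^3 s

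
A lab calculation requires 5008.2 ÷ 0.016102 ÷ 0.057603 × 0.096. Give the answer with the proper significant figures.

5008.2 ÷ 0.016102 ÷ 0.057603 × 0.096 = 518355.81189…
Multiplication/division keeps the fewest significant figures: 5008.2 → 5 s.f., 0.016102 → 5 s.f., 0.057603 → 5 s.f., 0.096 → 2 s.f.; limit is 2.
Rounded to 2 significant figures: 5.2 × 10^5.

5.2 × 10^5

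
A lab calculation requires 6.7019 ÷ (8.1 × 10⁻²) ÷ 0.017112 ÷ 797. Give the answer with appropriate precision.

6.1

6.7019 ÷ (8.1 × 10⁻²) ÷ 0.017112 ÷ 797 = 6.06671832814…
Multiplication/division keeps the fewest significant figures: 6.7019 → 5 s.f., 8.1 × 10⁻² → 2 s.f., 0.017112 → 5 s.f., 797 → 3 s.f.; limit is 2.
Rounded to 2 significant figures: 6.1.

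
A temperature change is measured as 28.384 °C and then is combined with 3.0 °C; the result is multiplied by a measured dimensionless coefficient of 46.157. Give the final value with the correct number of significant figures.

28.384 °C + 3.0 °C = 31.384 °C; the sum is limited to 1 decimal place (3 s.f.).
Carrying full precision, 31.384 × 46.157 = 1448.591288 °C; 46.157 has 5 s.f., so the result keeps min(3, 5) = 3 s.f.
Rounded to 3 significant figures: 1.45 × 10^3 °C.

1.45 × 10^3 °C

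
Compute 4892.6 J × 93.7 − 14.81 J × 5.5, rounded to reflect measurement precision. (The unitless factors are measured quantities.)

4.58 × 10⁵ J

4892.6 × 93.7 = 458436.62 → 4.58 × 10⁵ J (3 s.f., last digit at the 10^3 place).
14.81 × 5.5 = 81.455 → 81 J (2 s.f., last digit at the 10^0 place).
Difference: 458355.165 J; keep the coarser place, 10^3.
Result: 4.58 × 10⁵ J.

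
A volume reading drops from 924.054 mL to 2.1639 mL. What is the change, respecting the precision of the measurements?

921.890 mL

924.054 mL − 2.1639 mL = 921.8901 mL.
Addition/subtraction keeps the fewest decimal places: 924.054 → 3 decimal places, 2.1639 → 4 decimal places; limit is 3.
Rounded to 3 decimal places: 921.890 mL.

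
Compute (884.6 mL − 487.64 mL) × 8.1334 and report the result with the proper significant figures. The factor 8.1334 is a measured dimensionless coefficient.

3229 mL

884.6 mL − 487.64 mL = 396.96 mL; the difference is limited to 1 decimal place (4 s.f.).
Carrying full precision, 396.96 × 8.1334 = 3228.634464 mL; 8.1334 has 5 s.f., so the result keeps min(4, 5) = 4 s.f.
Rounded to 4 significant figures: 3229 mL.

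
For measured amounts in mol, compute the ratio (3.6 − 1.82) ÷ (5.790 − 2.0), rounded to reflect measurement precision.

3.6 − 1.82 = 1.78, limited to 1 d.p. → 2 s.f.; 5.790 − 2.0 = 3.790, limited to 1 d.p. → 2 s.f.
Carrying full precision, 1.78 ÷ 3.790 = 0.469656992084…; keep min(2, 2) = 2 s.f.
Rounded to 2 significant figures: 0.47.

0.47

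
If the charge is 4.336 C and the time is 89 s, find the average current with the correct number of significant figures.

average current = 4.336 C ÷ 89 s = 0.0487191011236… A.
4.336 has 4 significant figures; 89 has 2.
Division/multiplication keeps the fewest: 2 significant figures.
Rounded: 0.049 A.

0.049 A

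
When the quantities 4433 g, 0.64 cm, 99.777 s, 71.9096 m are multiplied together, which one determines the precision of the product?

0.64 cm

4433 g → 4 s.f.; 0.64 cm → 2 s.f.; 99.777 s → 5 s.f.; 71.9096 m → 6 s.f.
The fewest is 2 significant figures, from 0.64 cm.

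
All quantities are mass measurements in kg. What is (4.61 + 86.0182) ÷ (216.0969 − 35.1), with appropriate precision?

4.61 + 86.0182 = 90.6282, limited to 2 d.p. → 4 s.f.; 216.0969 − 35.1 = 180.9969, limited to 1 d.p. → 4 s.f.
Carrying full precision, 90.6282 ÷ 180.9969 = 0.500716863106…; keep min(4, 4) = 4 s.f.
Rounded to 4 significant figures: 5.007 × 10⁻¹.

5.007 × 10⁻¹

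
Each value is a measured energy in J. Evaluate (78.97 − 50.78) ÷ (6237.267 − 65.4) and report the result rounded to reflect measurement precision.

0.004567

78.97 − 50.78 = 28.19, limited to 2 d.p. → 4 s.f.; 6237.267 − 65.4 = 6171.867, limited to 1 d.p. → 5 s.f.
Carrying full precision, 28.19 ÷ 6171.867 = 0.00456749959129…; keep min(4, 5) = 4 s.f.
Rounded to 4 significant figures: 0.004567.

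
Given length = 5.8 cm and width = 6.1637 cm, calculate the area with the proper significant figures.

36 cm²

area = 5.8 cm × 6.1637 cm = 35.74946 cm².
5.8 has 2 significant figures; 6.1637 has 5.
Division/multiplication keeps the fewest: 2 significant figures.
Rounded: 36 cm².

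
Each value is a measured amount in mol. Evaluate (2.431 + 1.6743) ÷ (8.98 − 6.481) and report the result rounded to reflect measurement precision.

1.64

2.431 + 1.6743 = 4.1053, limited to 3 d.p. → 4 s.f.; 8.98 − 6.481 = 2.499, limited to 2 d.p. → 3 s.f.
Carrying full precision, 4.1053 ÷ 2.499 = 1.64277711084…; keep min(4, 3) = 3 s.f.
Rounded to 3 significant figures: 1.64.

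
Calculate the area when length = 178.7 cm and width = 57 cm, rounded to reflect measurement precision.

1.0 × 10^4 cm²

area = 178.7 cm × 57 cm = 10185.9 cm².
178.7 has 4 significant figures; 57 has 2.
Division/multiplication keeps the fewest: 2 significant figures.
Rounded: 1.0 × 10^4 cm².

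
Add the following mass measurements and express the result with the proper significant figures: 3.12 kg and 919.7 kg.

922.8 kg

3.12 kg + 919.7 kg = 922.82 kg.
Addition/subtraction keeps the fewest decimal places: 3.12 → 2 decimal places, 919.7 → 1 decimal place; limit is 1.
Rounded to 1 decimal place: 922.8 kg.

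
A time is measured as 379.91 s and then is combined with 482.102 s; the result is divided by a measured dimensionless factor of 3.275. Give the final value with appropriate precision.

379.91 s + 482.102 s = 862.012 s; the sum is limited to 2 decimal places (5 s.f.).
Carrying full precision, 862.012 ÷ 3.275 = 263.209770992… s; 3.275 has 4 s.f., so the result keeps min(5, 4) = 4 s.f.
Rounded to 4 significant figures: 263.2 s.

263.2 s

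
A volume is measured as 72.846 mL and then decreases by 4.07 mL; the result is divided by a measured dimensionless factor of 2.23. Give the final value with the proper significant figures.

72.846 mL − 4.07 mL = 68.776 mL; the difference is limited to 2 decimal places (4 s.f.).
Carrying full precision, 68.776 ÷ 2.23 = 30.8412556054… mL; 2.23 has 3 s.f., so the result keeps min(4, 3) = 3 s.f.
Rounded to 3 significant figures: 30.8 mL.

30.8 mL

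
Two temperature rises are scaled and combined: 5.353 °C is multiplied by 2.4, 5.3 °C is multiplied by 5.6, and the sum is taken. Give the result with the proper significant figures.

43 °C

5.353 × 2.4 = 12.8472 → 13 °C (2 s.f., last digit at the 10^0 place).
5.3 × 5.6 = 29.68 → 30. °C (2 s.f., last digit at the 10^0 place).
Sum: 42.5272 °C; keep the coarser place, 10^0.
Result: 43 °C.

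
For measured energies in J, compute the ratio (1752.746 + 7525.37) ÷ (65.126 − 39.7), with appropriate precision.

1752.746 + 7525.37 = 9278.116, limited to 2 d.p. → 6 s.f.; 65.126 − 39.7 = 25.426, limited to 1 d.p. → 3 s.f.
Carrying full precision, 9278.116 ÷ 25.426 = 364.906631008…; keep min(6, 3) = 3 s.f.
Rounded to 3 significant figures: 365.

365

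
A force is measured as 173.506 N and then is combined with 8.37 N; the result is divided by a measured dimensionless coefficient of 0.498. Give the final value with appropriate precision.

365 N

173.506 N + 8.37 N = 181.876 N; the sum is limited to 2 decimal places (5 s.f.).
Carrying full precision, 181.876 ÷ 0.498 = 365.212851406… N; 0.498 has 3 s.f., so the result keeps min(5, 3) = 3 s.f.
Rounded to 3 significant figures: 365 N.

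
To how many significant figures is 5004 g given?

5004: zeros between nonzero digits are significant.

4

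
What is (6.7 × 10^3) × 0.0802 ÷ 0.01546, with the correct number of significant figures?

3.5 × 10^4

(6.7 × 10^3) × 0.0802 ÷ 0.01546 = 34756.7917206…
Multiplication/division keeps the fewest significant figures: 6.7 × 10^3 → 2 s.f., 0.0802 → 3 s.f., 0.01546 → 4 s.f.; limit is 2.
Rounded to 2 significant figures: 3.5 × 10^4.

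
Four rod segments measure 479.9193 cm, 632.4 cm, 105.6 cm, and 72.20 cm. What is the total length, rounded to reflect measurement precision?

479.9193 cm + 632.4 cm + 105.6 cm + 72.20 cm = 1290.1193 cm.
Addition/subtraction keeps the fewest decimal places: 479.9193 → 4 decimal places, 632.4 → 1 decimal place, 105.6 → 1 decimal place, 72.20 → 2 decimal places; limit is 1.
Rounded to 1 decimal place: 1290.1 cm.

1290.1 cm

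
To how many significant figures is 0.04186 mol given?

4

0.04186: leading zeros are not significant.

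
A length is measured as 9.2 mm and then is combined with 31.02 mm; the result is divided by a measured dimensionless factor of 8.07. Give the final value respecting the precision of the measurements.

4.98 mm

9.2 mm + 31.02 mm = 40.22 mm; the sum is limited to 1 decimal place (3 s.f.).
Carrying full precision, 40.22 ÷ 8.07 = 4.98389095415… mm; 8.07 has 3 s.f., so the result keeps min(3, 3) = 3 s.f.
Rounded to 3 significant figures: 4.98 mm.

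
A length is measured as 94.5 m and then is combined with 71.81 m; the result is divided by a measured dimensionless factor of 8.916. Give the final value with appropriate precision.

18.65 m

94.5 m + 71.81 m = 166.31 m; the sum is limited to 1 decimal place (4 s.f.).
Carrying full precision, 166.31 ÷ 8.916 = 18.6529834006… m; 8.916 has 4 s.f., so the result keeps min(4, 4) = 4 s.f.
Rounded to 4 significant figures: 18.65 m.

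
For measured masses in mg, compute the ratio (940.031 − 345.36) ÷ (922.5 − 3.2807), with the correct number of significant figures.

940.031 − 345.36 = 594.671, limited to 2 d.p. → 5 s.f.; 922.5 − 3.2807 = 919.2193, limited to 1 d.p. → 4 s.f.
Carrying full precision, 594.671 ÷ 919.2193 = 0.646930498522…; keep min(5, 4) = 4 s.f.
Rounded to 4 significant figures: 6.469 × 10⁻¹.

6.469 × 10⁻¹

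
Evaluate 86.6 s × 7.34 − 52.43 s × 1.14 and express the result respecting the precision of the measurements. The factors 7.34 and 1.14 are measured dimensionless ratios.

86.6 × 7.34 = 635.644 → 636 s (3 s.f., last digit at the 10^0 place).
52.43 × 1.14 = 59.7702 → 59.8 s (3 s.f., last digit at the 10^-1 place).
Difference: 575.8738 s; keep the coarser place, 10^0.
Result: 5.76 × 10^2 s.

5.76 × 10^2 s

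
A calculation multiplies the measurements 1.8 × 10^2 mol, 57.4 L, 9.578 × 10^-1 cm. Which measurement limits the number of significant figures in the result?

1.8 × 10^2 mol → 2 s.f.; 57.4 L → 3 s.f.; 9.578 × 10^-1 cm → 4 s.f.
The fewest is 2 significant figures, from 1.8 × 10^2 mol.

1.8 × 10^2 mol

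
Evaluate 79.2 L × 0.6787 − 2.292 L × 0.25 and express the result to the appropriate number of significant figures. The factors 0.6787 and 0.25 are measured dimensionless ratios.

53.2 L

79.2 × 0.6787 = 53.75304 → 53.8 L (3 s.f., last digit at the 10^-1 place).
2.292 × 0.25 = 0.573 → 0.57 L (2 s.f., last digit at the 10^-2 place).
Difference: 53.18004 L; keep the coarser place, 10^-1.
Result: 53.2 L.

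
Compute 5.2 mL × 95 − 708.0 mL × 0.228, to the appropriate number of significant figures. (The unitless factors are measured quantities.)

3.3 × 10² mL

5.2 × 95 = 494 → 4.9 × 10² mL (2 s.f., last digit at the 10^1 place).
708.0 × 0.228 = 161.424 → 1.61 × 10² mL (3 s.f., last digit at the 10^0 place).
Difference: 332.576 mL; keep the coarser place, 10^1.
Result: 3.3 × 10² mL.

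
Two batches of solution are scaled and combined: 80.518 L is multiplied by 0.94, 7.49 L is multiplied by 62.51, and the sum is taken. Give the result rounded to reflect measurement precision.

544 L

80.518 × 0.94 = 75.68692 → 76 L (2 s.f., last digit at the 10^0 place).
7.49 × 62.51 = 468.1999 → 4.68 × 10² L (3 s.f., last digit at the 10^0 place).
Sum: 543.88682 L; keep the coarser place, 10^0.
Result: 544 L.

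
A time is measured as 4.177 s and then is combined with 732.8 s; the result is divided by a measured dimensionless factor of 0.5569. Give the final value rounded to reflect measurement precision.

1323 s

4.177 s + 732.8 s = 736.977 s; the sum is limited to 1 decimal place (4 s.f.).
Carrying full precision, 736.977 ÷ 0.5569 = 1323.35607829… s; 0.5569 has 4 s.f., so the result keeps min(4, 4) = 4 s.f.
Rounded to 4 significant figures: 1323 s.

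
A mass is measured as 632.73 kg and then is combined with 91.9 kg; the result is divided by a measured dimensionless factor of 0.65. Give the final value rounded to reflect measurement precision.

632.73 kg + 91.9 kg = 724.63 kg; the sum is limited to 1 decimal place (4 s.f.).
Carrying full precision, 724.63 ÷ 0.65 = 1114.81538462… kg; 0.65 has 2 s.f., so the result keeps min(4, 2) = 2 s.f.
Rounded to 2 significant figures: 1.1 × 10^3 kg.

1.1 × 10^3 kg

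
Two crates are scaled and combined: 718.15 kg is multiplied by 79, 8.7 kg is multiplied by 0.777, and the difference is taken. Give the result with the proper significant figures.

718.15 × 79 = 56733.85 → 5.7 × 10⁴ kg (2 s.f., last digit at the 10^3 place).
8.7 × 0.777 = 6.7599 → 6.8 kg (2 s.f., last digit at the 10^-1 place).
Difference: 56727.0901 kg; keep the coarser place, 10^3.
Result: 5.7 × 10⁴ kg.

5.7 × 10⁴ kg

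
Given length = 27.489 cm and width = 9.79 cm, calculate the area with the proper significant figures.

269 cm²

area = 27.489 cm × 9.79 cm = 269.11731 cm².
27.489 has 5 significant figures; 9.79 has 3.
Division/multiplication keeps the fewest: 3 significant figures.
Rounded: 269 cm².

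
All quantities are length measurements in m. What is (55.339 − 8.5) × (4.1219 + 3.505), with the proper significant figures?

357 m²

55.339 − 8.5 = 46.839, limited to 1 d.p. → 3 s.f.; 4.1219 + 3.505 = 7.6269, limited to 3 d.p. → 4 s.f.
Carrying full precision, 46.839 × 7.6269 = 357.2363691; keep min(3, 4) = 3 s.f.
Rounded to 3 significant figures: 357 m².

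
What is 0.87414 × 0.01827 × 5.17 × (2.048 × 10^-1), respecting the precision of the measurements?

0.0169

0.87414 × 0.01827 × 5.17 × (2.048 × 10^-1) = 0.0169098609512…
Multiplication/division keeps the fewest significant figures: 0.87414 → 5 s.f., 0.01827 → 4 s.f., 5.17 → 3 s.f., 2.048 × 10^-1 → 4 s.f.; limit is 3.
Rounded to 3 significant figures: 0.0169.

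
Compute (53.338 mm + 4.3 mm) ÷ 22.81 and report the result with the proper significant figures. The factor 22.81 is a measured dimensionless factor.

2.53 mm

53.338 mm + 4.3 mm = 57.638 mm; the sum is limited to 1 decimal place (3 s.f.).
Carrying full precision, 57.638 ÷ 22.81 = 2.52687417799… mm; 22.81 has 4 s.f., so the result keeps min(3, 4) = 3 s.f.
Rounded to 3 significant figures: 2.53 mm.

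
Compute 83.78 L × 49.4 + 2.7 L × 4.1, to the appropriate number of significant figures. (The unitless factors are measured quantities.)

83.78 × 49.4 = 4138.732 → 4.14 × 10³ L (3 s.f., last digit at the 10^1 place).
2.7 × 4.1 = 11.07 → 11 L (2 s.f., last digit at the 10^0 place).
Sum: 4149.802 L; keep the coarser place, 10^1.
Result: 4.15 × 10³ L.

4.15 × 10³ L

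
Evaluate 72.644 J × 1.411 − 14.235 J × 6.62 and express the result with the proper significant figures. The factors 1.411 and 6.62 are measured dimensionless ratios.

72.644 × 1.411 = 102.500684 → 1.025 × 10² J (4 s.f., last digit at the 10^-1 place).
14.235 × 6.62 = 94.2357 → 94.2 J (3 s.f., last digit at the 10^-1 place).
Difference: 8.264984 J; keep the coarser place, 10^-1.
Result: 8.3 J.

8.3 J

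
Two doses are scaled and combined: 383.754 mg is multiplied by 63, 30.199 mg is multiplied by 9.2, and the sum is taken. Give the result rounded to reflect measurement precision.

2.4 × 10^4 mg

383.754 × 63 = 24176.502 → 2.4 × 10^4 mg (2 s.f., last digit at the 10^3 place).
30.199 × 9.2 = 277.8308 → 2.8 × 10^2 mg (2 s.f., last digit at the 10^1 place).
Sum: 24454.3328 mg; keep the coarser place, 10^3.
Result: 2.4 × 10^4 mg.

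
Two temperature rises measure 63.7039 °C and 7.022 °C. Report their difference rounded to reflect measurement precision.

56.682 °C

63.7039 °C − 7.022 °C = 56.6819 °C.
Addition/subtraction keeps the fewest decimal places: 63.7039 → 4 decimal places, 7.022 → 3 decimal places; limit is 3.
Rounded to 3 decimal places: 56.682 °C.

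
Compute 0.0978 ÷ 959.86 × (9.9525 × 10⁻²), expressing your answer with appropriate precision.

0.0978 ÷ 959.86 × (9.9525 × 10⁻²) = 0.0000101405882108…
Multiplication/division keeps the fewest significant figures: 0.0978 → 3 s.f., 959.86 → 5 s.f., 9.9525 × 10⁻² → 5 s.f.; limit is 3.
Rounded to 3 significant figures: 1.01 × 10⁻⁵.

1.01 × 10⁻⁵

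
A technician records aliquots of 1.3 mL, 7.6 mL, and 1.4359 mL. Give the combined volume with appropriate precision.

10.3 mL

1.3 mL + 7.6 mL + 1.4359 mL = 10.3359 mL.
Addition/subtraction keeps the fewest decimal places: 1.3 → 1 decimal place, 7.6 → 1 decimal place, 1.4359 → 4 decimal places; limit is 1.
Rounded to 1 decimal place: 10.3 mL.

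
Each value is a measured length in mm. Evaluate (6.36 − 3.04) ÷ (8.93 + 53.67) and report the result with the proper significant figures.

6.36 − 3.04 = 3.32, limited to 2 d.p. → 3 s.f.; 8.93 + 53.67 = 62.60, limited to 2 d.p. → 4 s.f.
Carrying full precision, 3.32 ÷ 62.60 = 0.05303514377…; keep min(3, 4) = 3 s.f.
Rounded to 3 significant figures: 5.30 × 10⁻².

5.30 × 10⁻²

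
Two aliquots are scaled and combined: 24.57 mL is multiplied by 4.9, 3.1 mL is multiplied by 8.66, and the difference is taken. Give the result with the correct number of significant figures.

24.57 × 4.9 = 120.393 → 1.2 × 10² mL (2 s.f., last digit at the 10^1 place).
3.1 × 8.66 = 26.846 → 27 mL (2 s.f., last digit at the 10^0 place).
Difference: 93.547 mL; keep the coarser place, 10^1.
Result: 9 × 10¹ mL.

9 × 10¹ mL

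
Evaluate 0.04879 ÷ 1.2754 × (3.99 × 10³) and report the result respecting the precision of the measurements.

153

0.04879 ÷ 1.2754 × (3.99 × 10³) = 152.63611416…
Multiplication/division keeps the fewest significant figures: 0.04879 → 4 s.f., 1.2754 → 5 s.f., 3.99 × 10³ → 3 s.f.; limit is 3.
Rounded to 3 significant figures: 153.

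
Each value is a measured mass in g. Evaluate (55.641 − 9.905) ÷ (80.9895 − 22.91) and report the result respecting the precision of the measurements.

55.641 − 9.905 = 45.736, limited to 3 d.p. → 5 s.f.; 80.9895 − 22.91 = 58.0795, limited to 2 d.p. → 4 s.f.
Carrying full precision, 45.736 ÷ 58.0795 = 0.787472343942…; keep min(5, 4) = 4 s.f.
Rounded to 4 significant figures: 0.7875.

0.7875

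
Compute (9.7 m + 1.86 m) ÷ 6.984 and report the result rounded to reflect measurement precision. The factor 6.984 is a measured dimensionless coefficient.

1.66 m

9.7 m + 1.86 m = 11.56 m; the sum is limited to 1 decimal place (3 s.f.).
Carrying full precision, 11.56 ÷ 6.984 = 1.65521191294… m; 6.984 has 4 s.f., so the result keeps min(3, 4) = 3 s.f.
Rounded to 3 significant figures: 1.66 m.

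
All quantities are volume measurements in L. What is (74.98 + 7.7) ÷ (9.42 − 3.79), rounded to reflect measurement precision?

14.7

74.98 + 7.7 = 82.68, limited to 1 d.p. → 3 s.f.; 9.42 − 3.79 = 5.63, limited to 2 d.p. → 3 s.f.
Carrying full precision, 82.68 ÷ 5.63 = 14.6856127886…; keep min(3, 3) = 3 s.f.
Rounded to 3 significant figures: 14.7.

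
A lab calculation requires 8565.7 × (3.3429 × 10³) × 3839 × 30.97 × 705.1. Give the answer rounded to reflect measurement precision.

8565.7 × (3.3429 × 10³) × 3839 × 30.97 × 705.1 = 2.40046996973 × 10^15…
Multiplication/division keeps the fewest significant figures: 8565.7 → 5 s.f., 3.3429 × 10³ → 5 s.f., 3839 → 4 s.f., 30.97 → 4 s.f., 705.1 → 4 s.f.; limit is 4.
Rounded to 4 significant figures: 2.400 × 10¹⁵.

2.400 × 10¹⁵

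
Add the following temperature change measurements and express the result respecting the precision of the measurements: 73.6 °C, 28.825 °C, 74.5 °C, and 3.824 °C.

73.6 °C + 28.825 °C + 74.5 °C + 3.824 °C = 180.749 °C.
Addition/subtraction keeps the fewest decimal places: 73.6 → 1 decimal place, 28.825 → 3 decimal places, 74.5 → 1 decimal place, 3.824 → 3 decimal places; limit is 1.
Rounded to 1 decimal place: 180.7 °C.

180.7 °C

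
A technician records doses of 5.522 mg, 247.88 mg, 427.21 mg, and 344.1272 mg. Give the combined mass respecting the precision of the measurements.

5.522 mg + 247.88 mg + 427.21 mg + 344.1272 mg = 1024.7392 mg.
Addition/subtraction keeps the fewest decimal places: 5.522 → 3 decimal places, 247.88 → 2 decimal places, 427.21 → 2 decimal places, 344.1272 → 4 decimal places; limit is 2.
Rounded to 2 decimal places: 1024.74 mg.

1024.74 mg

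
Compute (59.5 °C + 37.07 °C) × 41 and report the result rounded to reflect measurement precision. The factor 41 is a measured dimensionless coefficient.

59.5 °C + 37.07 °C = 96.57 °C; the sum is limited to 1 decimal place (3 s.f.).
Carrying full precision, 96.57 × 41 = 3959.37 °C; 41 has 2 s.f., so the result keeps min(3, 2) = 2 s.f.
Rounded to 2 significant figures: 4.0 × 10^3 °C.

4.0 × 10^3 °C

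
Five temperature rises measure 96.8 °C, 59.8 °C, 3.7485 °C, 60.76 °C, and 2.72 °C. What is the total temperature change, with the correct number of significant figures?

223.8 °C

96.8 °C + 59.8 °C + 3.7485 °C + 60.76 °C + 2.72 °C = 223.8285 °C.
Addition/subtraction keeps the fewest decimal places: 96.8 → 1 decimal place, 59.8 → 1 decimal place, 3.7485 → 4 decimal places, 60.76 → 2 decimal places, 2.72 → 2 decimal places; limit is 1.
Rounded to 1 decimal place: 223.8 °C.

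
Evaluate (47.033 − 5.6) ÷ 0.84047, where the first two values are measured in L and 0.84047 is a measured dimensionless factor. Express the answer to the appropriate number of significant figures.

49.3 L

47.033 L − 5.6 L = 41.433 L; the difference is limited to 1 decimal place (3 s.f.).
Carrying full precision, 41.433 ÷ 0.84047 = 49.2974169215… L; 0.84047 has 5 s.f., so the result keeps min(3, 5) = 3 s.f.
Rounded to 3 significant figures: 49.3 L.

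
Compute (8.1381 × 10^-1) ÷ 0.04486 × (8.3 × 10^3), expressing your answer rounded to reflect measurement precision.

(8.1381 × 10^-1) ÷ 0.04486 × (8.3 × 10^3) = 150571.176995…
Multiplication/division keeps the fewest significant figures: 8.1381 × 10^-1 → 5 s.f., 0.04486 → 4 s.f., 8.3 × 10^3 → 2 s.f.; limit is 2.
Rounded to 2 significant figures: 1.5 × 10^5.

1.5 × 10^5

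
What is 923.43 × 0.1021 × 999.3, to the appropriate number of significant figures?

9.422 × 10⁴

923.43 × 0.1021 × 999.3 = 94216.2054579
Multiplication/division keeps the fewest significant figures: 923.43 → 5 s.f., 0.1021 → 4 s.f., 999.3 → 4 s.f.; limit is 4.
Rounded to 4 significant figures: 9.422 × 10⁴.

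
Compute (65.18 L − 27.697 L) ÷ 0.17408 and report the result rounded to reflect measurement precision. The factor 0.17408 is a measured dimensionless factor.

215.3 L

65.18 L − 27.697 L = 37.483 L; the difference is limited to 2 decimal places (4 s.f.).
Carrying full precision, 37.483 ÷ 0.17408 = 215.320542279… L; 0.17408 has 5 s.f., so the result keeps min(4, 5) = 4 s.f.
Rounded to 4 significant figures: 215.3 L.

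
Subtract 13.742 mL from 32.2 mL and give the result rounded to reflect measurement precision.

32.2 mL − 13.742 mL = 18.458 mL.
Addition/subtraction keeps the fewest decimal places: 32.2 → 1 decimal place, 13.742 → 3 decimal places; limit is 1.
Rounded to 1 decimal place: 18.5 mL.

18.5 mL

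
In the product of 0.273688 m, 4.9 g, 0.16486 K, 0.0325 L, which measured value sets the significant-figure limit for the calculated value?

0.273688 m → 6 s.f.; 4.9 g → 2 s.f.; 0.16486 K → 5 s.f.; 0.0325 L → 3 s.f.
The fewest is 2 significant figures, from 4.9 g.

4.9 g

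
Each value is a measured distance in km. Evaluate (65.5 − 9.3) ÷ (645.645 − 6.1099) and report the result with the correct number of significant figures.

65.5 − 9.3 = 56.2, limited to 1 d.p. → 3 s.f.; 645.645 − 6.1099 = 639.5351, limited to 3 d.p. → 6 s.f.
Carrying full precision, 56.2 ÷ 639.5351 = 0.0878763339182…; keep min(3, 6) = 3 s.f.
Rounded to 3 significant figures: 0.0879.

0.0879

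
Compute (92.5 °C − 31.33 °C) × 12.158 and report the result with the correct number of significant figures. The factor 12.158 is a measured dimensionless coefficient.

92.5 °C − 31.33 °C = 61.17 °C; the difference is limited to 1 decimal place (3 s.f.).
Carrying full precision, 61.17 × 12.158 = 743.70486 °C; 12.158 has 5 s.f., so the result keeps min(3, 5) = 3 s.f.
Rounded to 3 significant figures: 744 °C.

744 °C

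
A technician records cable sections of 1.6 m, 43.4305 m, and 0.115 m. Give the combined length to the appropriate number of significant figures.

45.1 m

1.6 m + 43.4305 m + 0.115 m = 45.1455 m.
Addition/subtraction keeps the fewest decimal places: 1.6 → 1 decimal place, 43.4305 → 4 decimal places, 0.115 → 3 decimal places; limit is 1.
Rounded to 1 decimal place: 45.1 m.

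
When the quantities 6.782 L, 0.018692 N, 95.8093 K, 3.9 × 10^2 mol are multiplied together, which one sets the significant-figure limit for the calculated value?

6.782 L → 4 s.f.; 0.018692 N → 5 s.f.; 95.8093 K → 6 s.f.; 3.9 × 10^2 mol → 2 s.f.
The fewest is 2 significant figures, from 3.9 × 10^2 mol.

3.9 × 10^2 mol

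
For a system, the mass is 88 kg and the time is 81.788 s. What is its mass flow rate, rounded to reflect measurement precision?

mass flow rate = 88 kg ÷ 81.788 s = 1.07595246246… kg/s.
88 has 2 significant figures; 81.788 has 5.
Division/multiplication keeps the fewest: 2 significant figures.
Rounded: 1.1 kg/s.

1.1 kg/s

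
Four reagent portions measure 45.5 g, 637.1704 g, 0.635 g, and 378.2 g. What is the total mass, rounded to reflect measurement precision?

1061.5 g

45.5 g + 637.1704 g + 0.635 g + 378.2 g = 1061.5054 g.
Addition/subtraction keeps the fewest decimal places: 45.5 → 1 decimal place, 637.1704 → 4 decimal places, 0.635 → 3 decimal places, 378.2 → 1 decimal place; limit is 1.
Rounded to 1 decimal place: 1061.5 g.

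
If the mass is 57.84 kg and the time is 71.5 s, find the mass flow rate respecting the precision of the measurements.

8.09 × 10⁻¹ kg/s

mass flow rate = 57.84 kg ÷ 71.5 s = 0.808951048951… kg/s.
57.84 has 4 significant figures; 71.5 has 3.
Division/multiplication keeps the fewest: 3 significant figures.
Rounded: 8.09 × 10⁻¹ kg/s.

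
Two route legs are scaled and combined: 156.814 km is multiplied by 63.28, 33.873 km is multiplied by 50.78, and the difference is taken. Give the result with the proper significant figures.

8203 km

156.814 × 63.28 = 9923.18992 → 9923 km (4 s.f., last digit at the 10^0 place).
33.873 × 50.78 = 1720.07094 → 1720. km (4 s.f., last digit at the 10^0 place).
Difference: 8203.11898 km; keep the coarser place, 10^0.
Result: 8203 km.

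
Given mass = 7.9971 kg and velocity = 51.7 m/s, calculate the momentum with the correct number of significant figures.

413 kg·m/s

momentum = 7.9971 kg × 51.7 m/s = 413.45007 kg·m/s.
7.9971 has 5 significant figures; 51.7 has 3.
Division/multiplication keeps the fewest: 3 significant figures.
Rounded: 413 kg·m/s.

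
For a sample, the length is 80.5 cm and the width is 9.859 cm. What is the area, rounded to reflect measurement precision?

area = 80.5 cm × 9.859 cm = 793.6495 cm².
80.5 has 3 significant figures; 9.859 has 4.
Division/multiplication keeps the fewest: 3 significant figures.
Rounded: 794 cm².

794 cm²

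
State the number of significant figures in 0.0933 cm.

0.0933: leading zeros are not significant.

3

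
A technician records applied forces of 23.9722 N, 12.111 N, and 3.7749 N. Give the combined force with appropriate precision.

39.858 N

23.9722 N + 12.111 N + 3.7749 N = 39.8581 N.
Addition/subtraction keeps the fewest decimal places: 23.9722 → 4 decimal places, 12.111 → 3 decimal places, 3.7749 → 4 decimal places; limit is 3.
Rounded to 3 decimal places: 39.858 N.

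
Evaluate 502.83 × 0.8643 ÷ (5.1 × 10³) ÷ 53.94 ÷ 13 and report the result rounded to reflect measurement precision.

502.83 × 0.8643 ÷ (5.1 × 10³) ÷ 53.94 ÷ 13 = 0.000121523766981…
Multiplication/division keeps the fewest significant figures: 502.83 → 5 s.f., 0.8643 → 4 s.f., 5.1 × 10³ → 2 s.f., 53.94 → 4 s.f., 13 → 2 s.f.; limit is 2.
Rounded to 2 significant figures: 1.2 × 10⁻⁴.

1.2 × 10⁻⁴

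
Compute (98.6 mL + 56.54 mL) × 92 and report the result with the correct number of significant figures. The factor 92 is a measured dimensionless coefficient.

1.4 × 10^4 mL

98.6 mL + 56.54 mL = 155.14 mL; the sum is limited to 1 decimal place (4 s.f.).
Carrying full precision, 155.14 × 92 = 14272.88 mL; 92 has 2 s.f., so the result keeps min(4, 2) = 2 s.f.
Rounded to 2 significant figures: 1.4 × 10^4 mL.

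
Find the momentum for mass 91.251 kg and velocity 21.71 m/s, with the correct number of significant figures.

1981 kg·m/s

momentum = 91.251 kg × 21.71 m/s = 1981.05921 kg·m/s.
91.251 has 5 significant figures; 21.71 has 4.
Division/multiplication keeps the fewest: 4 significant figures.
Rounded: 1981 kg·m/s.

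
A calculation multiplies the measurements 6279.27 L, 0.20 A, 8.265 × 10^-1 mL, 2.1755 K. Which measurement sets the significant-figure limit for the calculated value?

6279.27 L → 6 s.f.; 0.20 A → 2 s.f.; 8.265 × 10^-1 mL → 4 s.f.; 2.1755 K → 5 s.f.
The fewest is 2 significant figures, from 0.20 A.

0.20 A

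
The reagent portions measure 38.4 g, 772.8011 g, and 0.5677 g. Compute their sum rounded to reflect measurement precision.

811.8 g

38.4 g + 772.8011 g + 0.5677 g = 811.7688 g.
Addition/subtraction keeps the fewest decimal places: 38.4 → 1 decimal place, 772.8011 → 4 decimal places, 0.5677 → 4 decimal places; limit is 1.
Rounded to 1 decimal place: 811.8 g.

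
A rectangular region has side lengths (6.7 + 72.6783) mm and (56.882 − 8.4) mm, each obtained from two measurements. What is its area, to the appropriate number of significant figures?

3.85 × 10³ mm²

6.7 + 72.6783 = 79.3783, limited to 1 d.p. → 3 s.f.; 56.882 − 8.4 = 48.482, limited to 1 d.p. → 3 s.f.
Carrying full precision, 79.3783 × 48.482 = 3848.4187406; keep min(3, 3) = 3 s.f.
Rounded to 3 significant figures: 3.85 × 10³ mm².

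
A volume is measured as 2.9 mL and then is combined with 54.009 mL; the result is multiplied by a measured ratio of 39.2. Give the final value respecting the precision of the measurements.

2.9 mL + 54.009 mL = 56.909 mL; the sum is limited to 1 decimal place (3 s.f.).
Carrying full precision, 56.909 × 39.2 = 2230.8328 mL; 39.2 has 3 s.f., so the result keeps min(3, 3) = 3 s.f.
Rounded to 3 significant figures: 2.23 × 10³ mL.

2.23 × 10³ mL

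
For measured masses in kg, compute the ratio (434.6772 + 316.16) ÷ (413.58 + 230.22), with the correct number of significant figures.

434.6772 + 316.16 = 750.8372, limited to 2 d.p. → 5 s.f.; 413.58 + 230.22 = 643.80, limited to 2 d.p. → 5 s.f.
Carrying full precision, 750.8372 ÷ 643.80 = 1.16625846536…; keep min(5, 5) = 5 s.f.
Rounded to 5 significant figures: 1.1663.

1.1663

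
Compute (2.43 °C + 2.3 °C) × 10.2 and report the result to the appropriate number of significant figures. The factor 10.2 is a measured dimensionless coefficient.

48 °C

2.43 °C + 2.3 °C = 4.73 °C; the sum is limited to 1 decimal place (2 s.f.).
Carrying full precision, 4.73 × 10.2 = 48.246 °C; 10.2 has 3 s.f., so the result keeps min(2, 3) = 2 s.f.
Rounded to 2 significant figures: 48 °C.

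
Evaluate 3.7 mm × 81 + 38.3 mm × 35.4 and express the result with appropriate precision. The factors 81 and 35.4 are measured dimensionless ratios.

3.7 × 81 = 299.7 → 3.0 × 10^2 mm (2 s.f., last digit at the 10^1 place).
38.3 × 35.4 = 1355.82 → 1.36 × 10^3 mm (3 s.f., last digit at the 10^1 place).
Sum: 1655.52 mm; keep the coarser place, 10^1.
Result: 1.66 × 10^3 mm.

1.66 × 10^3 mm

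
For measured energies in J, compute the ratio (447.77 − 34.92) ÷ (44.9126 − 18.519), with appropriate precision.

15.642

447.77 − 34.92 = 412.85, limited to 2 d.p. → 5 s.f.; 44.9126 − 18.519 = 26.3936, limited to 3 d.p. → 5 s.f.
Carrying full precision, 412.85 ÷ 26.3936 = 15.6420495878…; keep min(5, 5) = 5 s.f.
Rounded to 5 significant figures: 15.642.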